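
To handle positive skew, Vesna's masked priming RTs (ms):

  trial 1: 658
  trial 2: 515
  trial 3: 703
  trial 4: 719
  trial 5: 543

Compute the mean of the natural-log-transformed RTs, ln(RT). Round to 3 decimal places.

ln(RT): 6.4892, 6.2442, 6.5554, 6.5779, 6.2971
Σ ln(RT) = 32.1637
Mean = 32.1637/5 = 6.43274

6.433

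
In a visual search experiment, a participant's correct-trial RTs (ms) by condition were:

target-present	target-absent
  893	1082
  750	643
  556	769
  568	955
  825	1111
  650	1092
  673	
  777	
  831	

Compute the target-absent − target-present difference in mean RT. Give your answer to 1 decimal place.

M(target-present) = 6523/9 = 724.778
M(target-absent) = 5652/6 = 942.000
Difference = 942.000 − 724.778 = 217.222 ms

217.2 ms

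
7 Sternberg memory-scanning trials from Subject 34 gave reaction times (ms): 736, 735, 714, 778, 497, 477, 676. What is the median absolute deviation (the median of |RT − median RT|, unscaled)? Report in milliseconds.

38 ms

Sorted: 477, 497, 676, 714, 735, 736, 778 → median = 714
|x − 714|: 22, 21, 0, 64, 217, 237, 38
Sorted deviations: 0, 21, 22, 38, 64, 217, 237 → MAD = 38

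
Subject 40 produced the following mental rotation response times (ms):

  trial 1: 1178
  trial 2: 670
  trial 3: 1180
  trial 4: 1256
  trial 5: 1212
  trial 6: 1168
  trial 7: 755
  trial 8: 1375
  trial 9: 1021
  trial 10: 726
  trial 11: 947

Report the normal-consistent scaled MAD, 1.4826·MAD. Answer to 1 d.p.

217.9 ms

Sorted: 670, 726, 755, 947, 1021, 1168, 1178, 1180, 1212, 1256, 1375 → median = 1168
|x − 1168| sorted: 0, 10, 12, 44, 88, 147, 207, 221, 413, 442, 498 → MAD = 147
Robust SD ≈ 1.4826 × 147 = 217.942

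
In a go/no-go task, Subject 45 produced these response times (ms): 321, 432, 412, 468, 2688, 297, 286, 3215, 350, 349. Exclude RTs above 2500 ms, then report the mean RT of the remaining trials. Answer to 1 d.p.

364.4 ms

Excluded: 2688, 3215
Retained (n=8): Σ = 2915
Mean = 2915/8 = 364.3750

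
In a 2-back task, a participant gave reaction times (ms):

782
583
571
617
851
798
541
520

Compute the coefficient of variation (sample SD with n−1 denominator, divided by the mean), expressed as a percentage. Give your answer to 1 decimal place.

n = 8, Σ = 5263, M = 657.8750
Σ(x−M)² = 119832.875; s = √(119832.875/7) = 130.8395
CV = 130.8395 / 657.8750 = 0.19888 = 19.888%

19.9%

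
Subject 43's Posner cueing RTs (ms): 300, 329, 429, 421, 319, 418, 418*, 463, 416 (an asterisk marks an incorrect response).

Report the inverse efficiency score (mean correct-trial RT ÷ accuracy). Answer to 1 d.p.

Correct trials (n=8): 300, 329, 429, 421, 319, 418, 463, 416
Mean correct RT = 3095/8 = 386.8750 ms
Proportion correct = 8/9
IES = 386.8750 / (8/9) = 435.234 ms

435.2 ms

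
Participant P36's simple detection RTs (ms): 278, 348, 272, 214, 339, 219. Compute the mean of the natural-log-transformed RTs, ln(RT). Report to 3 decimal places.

5.611

ln(RT): 5.6276, 5.8522, 5.6058, 5.3660, 5.8260, 5.3891
Σ ln(RT) = 33.6667
Mean = 33.6667/6 = 5.61111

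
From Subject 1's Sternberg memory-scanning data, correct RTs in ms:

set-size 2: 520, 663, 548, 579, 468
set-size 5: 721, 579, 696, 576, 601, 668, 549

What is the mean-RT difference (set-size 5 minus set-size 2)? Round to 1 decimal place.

M(set-size 2) = 2778/5 = 555.600
M(set-size 5) = 4390/7 = 627.143
Difference = 627.143 − 555.600 = 71.543 ms

71.5 ms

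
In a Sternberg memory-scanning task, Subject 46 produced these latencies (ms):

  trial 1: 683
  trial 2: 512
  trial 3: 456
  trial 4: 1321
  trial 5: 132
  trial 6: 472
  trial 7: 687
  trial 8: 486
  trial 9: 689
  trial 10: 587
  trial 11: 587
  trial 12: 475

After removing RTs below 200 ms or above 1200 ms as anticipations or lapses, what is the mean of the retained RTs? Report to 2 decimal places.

Excluded: 132, 1321
Retained (n=10): Σ = 5634
Mean = 5634/10 = 563.4000

563.40 ms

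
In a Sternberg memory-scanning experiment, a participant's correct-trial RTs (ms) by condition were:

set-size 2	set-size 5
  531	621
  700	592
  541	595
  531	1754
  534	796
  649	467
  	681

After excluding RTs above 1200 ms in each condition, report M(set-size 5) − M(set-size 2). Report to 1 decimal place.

44.3 ms

set-size 5: exclude 1754
M(set-size 2) = 3486/6 = 581.000
M(set-size 5) = 3752/6 = 625.333
Difference = 625.333 − 581.000 = 44.333 ms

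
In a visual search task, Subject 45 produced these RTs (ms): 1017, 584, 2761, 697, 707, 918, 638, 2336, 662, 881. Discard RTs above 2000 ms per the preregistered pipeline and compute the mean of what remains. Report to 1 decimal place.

763.0 ms

Excluded: 2336, 2761
Retained (n=8): Σ = 6104
Mean = 6104/8 = 763.0000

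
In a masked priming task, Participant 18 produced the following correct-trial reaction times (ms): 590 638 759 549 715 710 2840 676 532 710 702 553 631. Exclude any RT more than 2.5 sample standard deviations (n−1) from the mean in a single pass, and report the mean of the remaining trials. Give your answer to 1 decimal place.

647.1 ms

n = 13, ΣRT = 10605, M = 815.769
Σ(x−M)² = 4503192.31; s = √(4503192.31/12) = 612.590
Cutoffs: 815.769 ± 2.5·612.590 → [-715.7, 2347.2]
Outside: 2840 → excluded.
Retained (n=12): Σ = 7765, mean = 7765/12 = 647.083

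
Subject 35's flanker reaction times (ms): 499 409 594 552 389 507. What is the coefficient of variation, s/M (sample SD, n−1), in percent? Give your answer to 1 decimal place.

16.2%

n = 6, Σ = 2950, M = 491.6667
Σ(x−M)² = 31775.333; s = √(31775.333/5) = 79.7187
CV = 79.7187 / 491.6667 = 0.16214 = 16.214%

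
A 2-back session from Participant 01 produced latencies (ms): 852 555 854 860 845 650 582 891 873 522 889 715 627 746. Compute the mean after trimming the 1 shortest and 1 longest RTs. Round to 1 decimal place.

Sorted: 522, 555, 582, 627, 650, 715, 746, 845, 852, 854, 860, 873, 889, 891
Drop lowest 1 (522) and highest 1 (891)
Remaining (n=12): Σ = 9048, mean = 9048/12 = 754.000

754.0 ms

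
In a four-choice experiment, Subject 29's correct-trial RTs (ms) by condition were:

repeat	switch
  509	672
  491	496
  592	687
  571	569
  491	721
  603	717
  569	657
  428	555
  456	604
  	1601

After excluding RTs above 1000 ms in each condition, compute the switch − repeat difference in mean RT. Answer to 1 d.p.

107.6 ms

switch: exclude 1601
M(repeat) = 4710/9 = 523.333
M(switch) = 5678/9 = 630.889
Difference = 630.889 − 523.333 = 107.556 ms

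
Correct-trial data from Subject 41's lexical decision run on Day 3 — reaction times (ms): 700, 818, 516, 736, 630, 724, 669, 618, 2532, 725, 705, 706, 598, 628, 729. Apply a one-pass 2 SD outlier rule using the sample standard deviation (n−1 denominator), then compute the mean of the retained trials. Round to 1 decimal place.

678.7 ms

n = 15, ΣRT = 12034, M = 802.267
Σ(x−M)² = 3278698.93; s = √(3278698.93/14) = 483.935
Cutoffs: 802.267 ± 2·483.935 → [-165.6, 1770.1]
Outside: 2532 → excluded.
Retained (n=14): Σ = 9502, mean = 9502/14 = 678.714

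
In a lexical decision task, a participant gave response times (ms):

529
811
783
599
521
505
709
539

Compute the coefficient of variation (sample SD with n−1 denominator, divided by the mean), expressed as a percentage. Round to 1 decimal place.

n = 8, Σ = 4996, M = 624.5000
Σ(x−M)² = 109118.000; s = √(109118.000/7) = 124.8531
CV = 124.8531 / 624.5000 = 0.19992 = 19.992%

20.0%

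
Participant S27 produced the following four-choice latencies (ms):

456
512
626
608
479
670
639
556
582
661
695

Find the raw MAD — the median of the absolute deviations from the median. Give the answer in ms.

53 ms

Sorted: 456, 479, 512, 556, 582, 608, 626, 639, 661, 670, 695 → median = 608
|x − 608|: 152, 96, 18, 0, 129, 62, 31, 52, 26, 53, 87
Sorted deviations: 0, 18, 26, 31, 52, 53, 62, 87, 96, 129, 152 → MAD = 53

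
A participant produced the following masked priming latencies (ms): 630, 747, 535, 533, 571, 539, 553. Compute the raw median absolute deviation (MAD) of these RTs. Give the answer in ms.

Sorted: 533, 535, 539, 553, 571, 630, 747 → median = 553
|x − 553|: 77, 194, 18, 20, 18, 14, 0
Sorted deviations: 0, 14, 18, 18, 20, 77, 194 → MAD = 18

18 ms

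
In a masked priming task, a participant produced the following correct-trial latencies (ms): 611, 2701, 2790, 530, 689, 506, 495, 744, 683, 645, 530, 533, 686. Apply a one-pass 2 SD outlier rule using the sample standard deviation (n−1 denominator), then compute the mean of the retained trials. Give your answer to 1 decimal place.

604.7 ms

n = 13, ΣRT = 12143, M = 934.077
Σ(x−M)² = 7838642.92; s = √(7838642.92/12) = 808.220
Cutoffs: 934.077 ± 2·808.220 → [-682.4, 2550.5]
Outside: 2701, 2790 → excluded.
Retained (n=11): Σ = 6652, mean = 6652/11 = 604.727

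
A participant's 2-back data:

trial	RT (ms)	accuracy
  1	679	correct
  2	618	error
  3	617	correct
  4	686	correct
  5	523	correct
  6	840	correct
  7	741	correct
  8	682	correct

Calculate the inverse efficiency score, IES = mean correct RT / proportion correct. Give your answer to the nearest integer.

778 ms

Correct trials (n=7): 679, 617, 686, 523, 840, 741, 682
Mean correct RT = 4768/7 = 681.1429 ms
Proportion correct = 7/8
IES = 681.1429 / (7/8) = 778.449 ms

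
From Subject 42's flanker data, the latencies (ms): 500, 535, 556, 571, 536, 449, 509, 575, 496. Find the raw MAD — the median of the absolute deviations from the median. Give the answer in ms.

Sorted: 449, 496, 500, 509, 535, 536, 556, 571, 575 → median = 535
|x − 535|: 35, 0, 21, 36, 1, 86, 26, 40, 39
Sorted deviations: 0, 1, 21, 26, 35, 36, 39, 40, 86 → MAD = 35

35 ms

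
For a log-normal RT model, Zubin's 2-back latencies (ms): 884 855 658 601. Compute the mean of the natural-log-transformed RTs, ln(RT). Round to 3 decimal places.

6.606

ln(RT): 6.7845, 6.7511, 6.4892, 6.3986
Σ ln(RT) = 26.4234
Mean = 26.4234/4 = 6.60584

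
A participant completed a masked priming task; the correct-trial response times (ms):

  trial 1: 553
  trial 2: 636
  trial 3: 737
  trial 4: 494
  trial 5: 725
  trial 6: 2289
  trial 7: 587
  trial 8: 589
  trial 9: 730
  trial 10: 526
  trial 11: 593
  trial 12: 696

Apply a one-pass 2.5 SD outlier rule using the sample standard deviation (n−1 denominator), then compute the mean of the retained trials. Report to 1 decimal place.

n = 12, ΣRT = 9155, M = 762.917
Σ(x−M)² = 2615284.92; s = √(2615284.92/11) = 487.599
Cutoffs: 762.917 ± 2.5·487.599 → [-456.1, 1981.9]
Outside: 2289 → excluded.
Retained (n=11): Σ = 6866, mean = 6866/11 = 624.182

624.2 ms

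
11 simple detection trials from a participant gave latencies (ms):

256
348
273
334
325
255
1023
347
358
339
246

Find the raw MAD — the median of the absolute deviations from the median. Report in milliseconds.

Sorted: 246, 255, 256, 273, 325, 334, 339, 347, 348, 358, 1023 → median = 334
|x − 334|: 78, 14, 61, 0, 9, 79, 689, 13, 24, 5, 88
Sorted deviations: 0, 5, 9, 13, 14, 24, 61, 78, 79, 88, 689 → MAD = 24

24 ms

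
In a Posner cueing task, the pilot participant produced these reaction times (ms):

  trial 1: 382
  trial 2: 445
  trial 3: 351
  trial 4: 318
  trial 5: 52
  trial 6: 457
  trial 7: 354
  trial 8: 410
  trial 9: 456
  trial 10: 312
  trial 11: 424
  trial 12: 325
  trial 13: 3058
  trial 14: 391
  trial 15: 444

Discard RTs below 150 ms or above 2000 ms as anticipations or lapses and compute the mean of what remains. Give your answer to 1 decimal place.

389.9 ms

Excluded: 52, 3058
Retained (n=13): Σ = 5069
Mean = 5069/13 = 389.9231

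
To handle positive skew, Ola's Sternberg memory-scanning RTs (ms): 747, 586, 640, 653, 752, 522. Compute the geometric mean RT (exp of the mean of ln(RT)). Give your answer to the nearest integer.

ln(RT): 6.6161, 6.3733, 6.4615, 6.4816, 6.6227, 6.2577
Mean ln(RT) = 38.8128/6 = 6.46881
Geometric mean = exp(6.46881) = 644.71 ms

645 ms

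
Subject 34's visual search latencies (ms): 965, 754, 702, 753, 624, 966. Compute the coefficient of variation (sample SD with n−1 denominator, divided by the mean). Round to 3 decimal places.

0.178

n = 6, Σ = 4764, M = 794.0000
Σ(x−M)² = 99470.000; s = √(99470.000/5) = 141.0461
CV = 141.0461 / 794.0000 = 0.17764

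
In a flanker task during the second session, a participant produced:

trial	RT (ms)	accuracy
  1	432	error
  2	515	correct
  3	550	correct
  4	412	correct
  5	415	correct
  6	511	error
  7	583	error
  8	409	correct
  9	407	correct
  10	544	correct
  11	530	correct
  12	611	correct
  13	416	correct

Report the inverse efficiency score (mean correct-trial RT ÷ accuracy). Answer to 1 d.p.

Correct trials (n=10): 515, 550, 412, 415, 409, 407, 544, 530, 611, 416
Mean correct RT = 4809/10 = 480.9000 ms
Proportion correct = 10/13
IES = 480.9000 / (10/13) = 625.170 ms

625.2 ms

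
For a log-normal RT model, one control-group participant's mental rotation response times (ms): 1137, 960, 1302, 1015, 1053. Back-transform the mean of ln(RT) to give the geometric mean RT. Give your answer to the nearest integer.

1087 ms

ln(RT): 7.0361, 6.8669, 7.1717, 6.9226, 6.9594
Mean ln(RT) = 34.9568/5 = 6.99136
Geometric mean = exp(6.99136) = 1087.19 ms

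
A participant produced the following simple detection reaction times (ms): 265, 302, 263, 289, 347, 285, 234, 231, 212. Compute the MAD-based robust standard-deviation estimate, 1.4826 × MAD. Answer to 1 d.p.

46.0 ms

Sorted: 212, 231, 234, 263, 265, 285, 289, 302, 347 → median = 265
|x − 265| sorted: 0, 2, 20, 24, 31, 34, 37, 53, 82 → MAD = 31
Robust SD ≈ 1.4826 × 31 = 45.961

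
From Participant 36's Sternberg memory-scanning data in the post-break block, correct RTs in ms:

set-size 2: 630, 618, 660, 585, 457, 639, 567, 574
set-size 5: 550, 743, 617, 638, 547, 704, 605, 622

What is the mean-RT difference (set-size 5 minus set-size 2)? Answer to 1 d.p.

37.0 ms

M(set-size 2) = 4730/8 = 591.250
M(set-size 5) = 5026/8 = 628.250
Difference = 628.250 − 591.250 = 37.000 ms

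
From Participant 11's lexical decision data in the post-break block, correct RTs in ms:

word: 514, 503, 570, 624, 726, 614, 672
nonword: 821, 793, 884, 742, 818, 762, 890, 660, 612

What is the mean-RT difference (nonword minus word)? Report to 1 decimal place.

172.5 ms

M(word) = 4223/7 = 603.286
M(nonword) = 6982/9 = 775.778
Difference = 775.778 − 603.286 = 172.492 ms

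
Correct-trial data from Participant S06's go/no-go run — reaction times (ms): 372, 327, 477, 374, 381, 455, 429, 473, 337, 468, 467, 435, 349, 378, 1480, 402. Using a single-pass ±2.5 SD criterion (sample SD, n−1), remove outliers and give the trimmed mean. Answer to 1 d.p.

n = 16, ΣRT = 7604, M = 475.250
Σ(x−M)² = 1115469.00; s = √(1115469.00/15) = 272.699
Cutoffs: 475.250 ± 2.5·272.699 → [-206.5, 1157.0]
Outside: 1480 → excluded.
Retained (n=15): Σ = 6124, mean = 6124/15 = 408.267

408.3 ms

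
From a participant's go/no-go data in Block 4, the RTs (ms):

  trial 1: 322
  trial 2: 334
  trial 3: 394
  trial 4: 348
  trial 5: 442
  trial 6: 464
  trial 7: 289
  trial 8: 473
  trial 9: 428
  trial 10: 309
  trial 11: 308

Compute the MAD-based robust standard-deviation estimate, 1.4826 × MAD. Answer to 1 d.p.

Sorted: 289, 308, 309, 322, 334, 348, 394, 428, 442, 464, 473 → median = 348
|x − 348| sorted: 0, 14, 26, 39, 40, 46, 59, 80, 94, 116, 125 → MAD = 46
Robust SD ≈ 1.4826 × 46 = 68.200

68.2 ms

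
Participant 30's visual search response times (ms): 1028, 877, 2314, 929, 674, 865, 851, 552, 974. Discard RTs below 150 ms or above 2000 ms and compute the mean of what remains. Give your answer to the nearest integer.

844 ms

Excluded: 2314
Retained (n=8): Σ = 6750
Mean = 6750/8 = 843.7500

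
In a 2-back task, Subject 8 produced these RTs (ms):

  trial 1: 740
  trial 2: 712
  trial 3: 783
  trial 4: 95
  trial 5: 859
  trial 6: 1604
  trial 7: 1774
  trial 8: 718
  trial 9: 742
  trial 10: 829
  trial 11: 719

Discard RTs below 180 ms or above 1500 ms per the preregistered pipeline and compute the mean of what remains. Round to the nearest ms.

Excluded: 95, 1604, 1774
Retained (n=8): Σ = 6102
Mean = 6102/8 = 762.7500

763 ms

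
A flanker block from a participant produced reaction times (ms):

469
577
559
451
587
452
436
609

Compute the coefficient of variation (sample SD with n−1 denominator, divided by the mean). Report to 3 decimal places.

0.139

n = 8, Σ = 4140, M = 517.5000
Σ(x−M)² = 36172.000; s = √(36172.000/7) = 71.8848
CV = 71.8848 / 517.5000 = 0.13891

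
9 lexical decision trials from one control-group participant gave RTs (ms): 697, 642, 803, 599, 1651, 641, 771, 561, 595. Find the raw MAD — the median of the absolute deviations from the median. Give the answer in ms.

Sorted: 561, 595, 599, 641, 642, 697, 771, 803, 1651 → median = 642
|x − 642|: 55, 0, 161, 43, 1009, 1, 129, 81, 47
Sorted deviations: 0, 1, 43, 47, 55, 81, 129, 161, 1009 → MAD = 55

55 ms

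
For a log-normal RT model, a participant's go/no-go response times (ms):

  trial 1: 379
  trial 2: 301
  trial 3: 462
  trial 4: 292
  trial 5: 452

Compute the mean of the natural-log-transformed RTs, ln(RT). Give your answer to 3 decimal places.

ln(RT): 5.9375, 5.7071, 6.1356, 5.6768, 6.1137
Σ ln(RT) = 29.5706
Mean = 29.5706/5 = 5.91413

5.914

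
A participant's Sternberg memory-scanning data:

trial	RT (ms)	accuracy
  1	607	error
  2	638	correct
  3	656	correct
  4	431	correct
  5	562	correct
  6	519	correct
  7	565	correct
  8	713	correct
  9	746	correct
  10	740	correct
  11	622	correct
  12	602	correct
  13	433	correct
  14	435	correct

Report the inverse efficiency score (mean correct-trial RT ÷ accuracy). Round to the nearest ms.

Correct trials (n=13): 638, 656, 431, 562, 519, 565, 713, 746, 740, 622, 602, 433, 435
Mean correct RT = 7662/13 = 589.3846 ms
Proportion correct = 13/14
IES = 589.3846 / (13/14) = 634.722 ms

635 ms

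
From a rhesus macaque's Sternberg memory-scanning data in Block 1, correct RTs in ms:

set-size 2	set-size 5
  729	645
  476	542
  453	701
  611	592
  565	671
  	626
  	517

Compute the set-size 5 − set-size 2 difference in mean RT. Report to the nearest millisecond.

M(set-size 2) = 2834/5 = 566.800
M(set-size 5) = 4294/7 = 613.429
Difference = 613.429 − 566.800 = 46.629 ms

47 ms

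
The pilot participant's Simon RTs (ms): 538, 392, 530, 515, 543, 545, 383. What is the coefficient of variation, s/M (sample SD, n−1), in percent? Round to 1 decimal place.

14.7%

n = 7, Σ = 3446, M = 492.2857
Σ(x−M)² = 31379.429; s = √(31379.429/6) = 72.3181
CV = 72.3181 / 492.2857 = 0.14690 = 14.690%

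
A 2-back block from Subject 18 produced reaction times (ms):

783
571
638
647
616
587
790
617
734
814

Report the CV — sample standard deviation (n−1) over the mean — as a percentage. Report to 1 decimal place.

n = 10, Σ = 6797, M = 679.7000
Σ(x−M)² = 75028.100; s = √(75028.100/9) = 91.3042
CV = 91.3042 / 679.7000 = 0.13433 = 13.433%

13.4%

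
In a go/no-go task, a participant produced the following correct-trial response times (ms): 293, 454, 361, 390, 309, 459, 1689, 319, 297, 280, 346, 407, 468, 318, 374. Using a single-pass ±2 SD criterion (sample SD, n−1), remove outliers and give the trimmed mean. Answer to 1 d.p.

362.5 ms

n = 15, ΣRT = 6764, M = 450.933
Σ(x−M)² = 1696914.93; s = √(1696914.93/14) = 348.150
Cutoffs: 450.933 ± 2·348.150 → [-245.4, 1147.2]
Outside: 1689 → excluded.
Retained (n=14): Σ = 5075, mean = 5075/14 = 362.500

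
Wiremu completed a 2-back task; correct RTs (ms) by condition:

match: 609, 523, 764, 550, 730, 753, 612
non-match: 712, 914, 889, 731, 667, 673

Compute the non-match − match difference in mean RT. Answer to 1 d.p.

M(match) = 4541/7 = 648.714
M(non-match) = 4586/6 = 764.333
Difference = 764.333 − 648.714 = 115.619 ms

115.6 ms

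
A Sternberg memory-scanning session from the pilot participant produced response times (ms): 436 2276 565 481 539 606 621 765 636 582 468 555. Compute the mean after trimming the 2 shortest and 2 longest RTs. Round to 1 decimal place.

Sorted: 436, 468, 481, 539, 555, 565, 582, 606, 621, 636, 765, 2276
Drop lowest 2 (436, 468) and highest 2 (765, 2276)
Remaining (n=8): Σ = 4585, mean = 4585/8 = 573.125

573.1 ms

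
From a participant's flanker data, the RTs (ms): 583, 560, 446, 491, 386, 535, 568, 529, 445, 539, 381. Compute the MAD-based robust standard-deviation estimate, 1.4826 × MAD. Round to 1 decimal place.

57.8 ms

Sorted: 381, 386, 445, 446, 491, 529, 535, 539, 560, 568, 583 → median = 529
|x − 529| sorted: 0, 6, 10, 31, 38, 39, 54, 83, 84, 143, 148 → MAD = 39
Robust SD ≈ 1.4826 × 39 = 57.821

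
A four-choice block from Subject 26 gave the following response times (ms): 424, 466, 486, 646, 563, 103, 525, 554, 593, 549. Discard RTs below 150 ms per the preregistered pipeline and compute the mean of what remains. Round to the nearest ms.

Excluded: 103
Retained (n=9): Σ = 4806
Mean = 4806/9 = 534.0000

534 ms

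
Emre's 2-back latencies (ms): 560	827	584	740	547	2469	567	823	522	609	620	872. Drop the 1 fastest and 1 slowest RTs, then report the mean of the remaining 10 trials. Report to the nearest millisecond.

675 ms

Sorted: 522, 547, 560, 567, 584, 609, 620, 740, 823, 827, 872, 2469
Drop lowest 1 (522) and highest 1 (2469)
Remaining (n=10): Σ = 6749, mean = 6749/10 = 674.900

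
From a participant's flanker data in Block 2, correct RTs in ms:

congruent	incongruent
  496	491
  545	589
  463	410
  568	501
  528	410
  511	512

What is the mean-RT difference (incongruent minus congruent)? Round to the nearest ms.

-33 ms

M(congruent) = 3111/6 = 518.500
M(incongruent) = 2913/6 = 485.500
Difference = 485.500 − 518.500 = -33.000 ms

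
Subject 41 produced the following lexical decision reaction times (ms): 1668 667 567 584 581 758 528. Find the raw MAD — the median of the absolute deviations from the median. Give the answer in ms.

Sorted: 528, 567, 581, 584, 667, 758, 1668 → median = 584
|x − 584|: 1084, 83, 17, 0, 3, 174, 56
Sorted deviations: 0, 3, 17, 56, 83, 174, 1084 → MAD = 56

56 ms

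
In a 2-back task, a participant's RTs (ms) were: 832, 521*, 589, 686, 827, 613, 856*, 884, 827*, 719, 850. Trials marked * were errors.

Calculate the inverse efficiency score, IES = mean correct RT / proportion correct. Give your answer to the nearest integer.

Correct trials (n=8): 832, 589, 686, 827, 613, 884, 719, 850
Mean correct RT = 6000/8 = 750.0000 ms
Proportion correct = 8/11
IES = 750.0000 / (8/11) = 1031.250 ms

1031 ms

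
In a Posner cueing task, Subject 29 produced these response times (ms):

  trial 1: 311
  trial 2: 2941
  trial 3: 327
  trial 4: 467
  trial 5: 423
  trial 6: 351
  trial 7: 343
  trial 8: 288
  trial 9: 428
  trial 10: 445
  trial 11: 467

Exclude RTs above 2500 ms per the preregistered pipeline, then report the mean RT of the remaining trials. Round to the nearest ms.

Excluded: 2941
Retained (n=10): Σ = 3850
Mean = 3850/10 = 385.0000

385 ms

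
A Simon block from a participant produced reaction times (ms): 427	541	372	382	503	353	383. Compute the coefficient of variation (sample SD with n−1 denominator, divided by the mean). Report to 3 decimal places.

0.170

n = 7, Σ = 2961, M = 423.0000
Σ(x−M)² = 31122.000; s = √(31122.000/6) = 72.0208
CV = 72.0208 / 423.0000 = 0.17026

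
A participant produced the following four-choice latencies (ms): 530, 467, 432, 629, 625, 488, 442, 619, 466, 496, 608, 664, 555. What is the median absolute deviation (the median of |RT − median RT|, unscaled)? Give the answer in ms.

Sorted: 432, 442, 466, 467, 488, 496, 530, 555, 608, 619, 625, 629, 664 → median = 530
|x − 530|: 0, 63, 98, 99, 95, 42, 88, 89, 64, 34, 78, 134, 25
Sorted deviations: 0, 25, 34, 42, 63, 64, 78, 88, 89, 95, 98, 99, 134 → MAD = 78

78 ms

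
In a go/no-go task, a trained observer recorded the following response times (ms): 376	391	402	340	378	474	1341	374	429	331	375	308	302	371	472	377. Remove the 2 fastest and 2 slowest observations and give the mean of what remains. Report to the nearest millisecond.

385 ms

Sorted: 302, 308, 331, 340, 371, 374, 375, 376, 377, 378, 391, 402, 429, 472, 474, 1341
Drop lowest 2 (302, 308) and highest 2 (474, 1341)
Remaining (n=12): Σ = 4616, mean = 4616/12 = 384.667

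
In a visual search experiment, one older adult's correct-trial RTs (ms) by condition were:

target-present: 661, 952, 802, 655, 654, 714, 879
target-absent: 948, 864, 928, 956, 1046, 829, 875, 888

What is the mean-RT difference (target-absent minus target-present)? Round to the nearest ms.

M(target-present) = 5317/7 = 759.571
M(target-absent) = 7334/8 = 916.750
Difference = 916.750 − 759.571 = 157.179 ms

157 ms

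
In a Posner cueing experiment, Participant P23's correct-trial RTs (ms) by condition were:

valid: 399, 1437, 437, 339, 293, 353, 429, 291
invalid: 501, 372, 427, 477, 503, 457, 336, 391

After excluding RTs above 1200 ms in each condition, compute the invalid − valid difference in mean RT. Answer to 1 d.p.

70.0 ms

valid: exclude 1437
M(valid) = 2541/7 = 363.000
M(invalid) = 3464/8 = 433.000
Difference = 433.000 − 363.000 = 70.000 ms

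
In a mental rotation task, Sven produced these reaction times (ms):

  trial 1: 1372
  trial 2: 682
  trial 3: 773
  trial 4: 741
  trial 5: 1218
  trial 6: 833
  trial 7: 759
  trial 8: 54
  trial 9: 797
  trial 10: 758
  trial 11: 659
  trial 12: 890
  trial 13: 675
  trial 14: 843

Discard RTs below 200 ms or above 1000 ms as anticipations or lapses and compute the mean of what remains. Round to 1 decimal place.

764.5 ms

Excluded: 54, 1218, 1372
Retained (n=11): Σ = 8410
Mean = 8410/11 = 764.5455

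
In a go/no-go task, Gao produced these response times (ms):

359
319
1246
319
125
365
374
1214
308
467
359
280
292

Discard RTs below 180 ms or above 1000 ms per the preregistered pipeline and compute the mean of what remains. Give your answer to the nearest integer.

344 ms

Excluded: 125, 1214, 1246
Retained (n=10): Σ = 3442
Mean = 3442/10 = 344.2000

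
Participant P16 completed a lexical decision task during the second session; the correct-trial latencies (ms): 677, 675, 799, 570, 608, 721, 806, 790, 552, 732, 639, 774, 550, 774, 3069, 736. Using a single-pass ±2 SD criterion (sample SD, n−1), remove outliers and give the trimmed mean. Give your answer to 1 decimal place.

n = 16, ΣRT = 13472, M = 842.000
Σ(x−M)² = 5407030.00; s = √(5407030.00/15) = 600.390
Cutoffs: 842.000 ± 2·600.390 → [-358.8, 2042.8]
Outside: 3069 → excluded.
Retained (n=15): Σ = 10403, mean = 10403/15 = 693.533

693.5 ms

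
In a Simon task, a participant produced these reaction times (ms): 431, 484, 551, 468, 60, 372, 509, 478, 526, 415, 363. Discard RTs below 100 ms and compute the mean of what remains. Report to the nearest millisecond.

460 ms

Excluded: 60
Retained (n=10): Σ = 4597
Mean = 4597/10 = 459.7000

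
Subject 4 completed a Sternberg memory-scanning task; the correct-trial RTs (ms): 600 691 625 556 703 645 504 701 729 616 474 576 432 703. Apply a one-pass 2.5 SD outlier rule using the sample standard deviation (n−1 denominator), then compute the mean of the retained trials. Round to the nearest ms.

n = 14, ΣRT = 8555, M = 611.071
Σ(x−M)² = 113358.93; s = √(113358.93/13) = 93.380
Cutoffs: 611.071 ± 2.5·93.380 → [377.6, 844.5]
No RTs fall outside the cutoffs; all 14 retained. Mean = 8555/14 = 611.071

611 ms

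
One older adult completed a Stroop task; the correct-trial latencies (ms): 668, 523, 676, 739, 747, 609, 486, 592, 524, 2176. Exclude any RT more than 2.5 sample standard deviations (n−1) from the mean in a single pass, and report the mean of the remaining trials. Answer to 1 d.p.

618.2 ms

n = 10, ΣRT = 7740, M = 774.000
Σ(x−M)² = 2257192.00; s = √(2257192.00/9) = 500.798
Cutoffs: 774.000 ± 2.5·500.798 → [-478.0, 2026.0]
Outside: 2176 → excluded.
Retained (n=9): Σ = 5564, mean = 5564/9 = 618.222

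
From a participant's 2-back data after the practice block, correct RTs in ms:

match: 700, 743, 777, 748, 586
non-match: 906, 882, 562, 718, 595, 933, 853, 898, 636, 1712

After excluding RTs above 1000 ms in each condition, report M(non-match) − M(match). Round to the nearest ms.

non-match: exclude 1712
M(match) = 3554/5 = 710.800
M(non-match) = 6983/9 = 775.889
Difference = 775.889 − 710.800 = 65.089 ms

65 ms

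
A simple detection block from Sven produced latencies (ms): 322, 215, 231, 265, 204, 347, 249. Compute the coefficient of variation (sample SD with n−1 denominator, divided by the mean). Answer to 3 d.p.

n = 7, Σ = 1833, M = 261.8571
Σ(x−M)² = 17536.857; s = √(17536.857/6) = 54.0630
CV = 54.0630 / 261.8571 = 0.20646

0.206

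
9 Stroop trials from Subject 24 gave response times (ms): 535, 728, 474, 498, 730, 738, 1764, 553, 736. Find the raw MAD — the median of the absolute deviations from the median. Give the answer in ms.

175 ms

Sorted: 474, 498, 535, 553, 728, 730, 736, 738, 1764 → median = 728
|x − 728|: 193, 0, 254, 230, 2, 10, 1036, 175, 8
Sorted deviations: 0, 2, 8, 10, 175, 193, 230, 254, 1036 → MAD = 175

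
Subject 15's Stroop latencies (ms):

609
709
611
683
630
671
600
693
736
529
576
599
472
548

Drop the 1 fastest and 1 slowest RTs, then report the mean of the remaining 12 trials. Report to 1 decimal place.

621.5 ms

Sorted: 472, 529, 548, 576, 599, 600, 609, 611, 630, 671, 683, 693, 709, 736
Drop lowest 1 (472) and highest 1 (736)
Remaining (n=12): Σ = 7458, mean = 7458/12 = 621.500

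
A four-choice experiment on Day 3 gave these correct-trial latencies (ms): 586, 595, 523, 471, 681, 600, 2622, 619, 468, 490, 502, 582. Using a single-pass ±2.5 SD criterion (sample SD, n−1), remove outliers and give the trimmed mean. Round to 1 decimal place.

556.1 ms

n = 12, ΣRT = 8739, M = 728.250
Σ(x−M)² = 3960272.25; s = √(3960272.25/11) = 600.021
Cutoffs: 728.250 ± 2.5·600.021 → [-771.8, 2228.3]
Outside: 2622 → excluded.
Retained (n=11): Σ = 6117, mean = 6117/11 = 556.091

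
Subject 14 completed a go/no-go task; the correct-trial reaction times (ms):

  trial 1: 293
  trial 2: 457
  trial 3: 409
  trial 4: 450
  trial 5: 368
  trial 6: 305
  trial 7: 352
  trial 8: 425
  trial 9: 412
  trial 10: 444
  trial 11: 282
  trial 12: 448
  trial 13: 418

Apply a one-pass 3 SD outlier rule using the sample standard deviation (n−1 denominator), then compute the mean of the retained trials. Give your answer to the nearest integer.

n = 13, ΣRT = 5063, M = 389.462
Σ(x−M)² = 47445.23; s = √(47445.23/12) = 62.879
Cutoffs: 389.462 ± 3·62.879 → [200.8, 578.1]
No RTs fall outside the cutoffs; all 13 retained. Mean = 5063/13 = 389.462

389 ms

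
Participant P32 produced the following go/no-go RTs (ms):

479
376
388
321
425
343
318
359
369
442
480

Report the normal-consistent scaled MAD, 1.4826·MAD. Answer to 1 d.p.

72.6 ms

Sorted: 318, 321, 343, 359, 369, 376, 388, 425, 442, 479, 480 → median = 376
|x − 376| sorted: 0, 7, 12, 17, 33, 49, 55, 58, 66, 103, 104 → MAD = 49
Robust SD ≈ 1.4826 × 49 = 72.647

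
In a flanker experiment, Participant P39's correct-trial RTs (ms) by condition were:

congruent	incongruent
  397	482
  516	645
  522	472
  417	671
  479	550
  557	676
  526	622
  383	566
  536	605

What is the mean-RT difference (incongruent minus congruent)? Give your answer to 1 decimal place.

M(congruent) = 4333/9 = 481.444
M(incongruent) = 5289/9 = 587.667
Difference = 587.667 − 481.444 = 106.222 ms

106.2 ms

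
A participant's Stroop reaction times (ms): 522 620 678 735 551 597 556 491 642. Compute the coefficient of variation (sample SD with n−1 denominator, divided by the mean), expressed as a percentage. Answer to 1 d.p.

13.0%

n = 9, Σ = 5392, M = 599.1111
Σ(x−M)² = 48776.889; s = √(48776.889/8) = 78.0840
CV = 78.0840 / 599.1111 = 0.13033 = 13.033%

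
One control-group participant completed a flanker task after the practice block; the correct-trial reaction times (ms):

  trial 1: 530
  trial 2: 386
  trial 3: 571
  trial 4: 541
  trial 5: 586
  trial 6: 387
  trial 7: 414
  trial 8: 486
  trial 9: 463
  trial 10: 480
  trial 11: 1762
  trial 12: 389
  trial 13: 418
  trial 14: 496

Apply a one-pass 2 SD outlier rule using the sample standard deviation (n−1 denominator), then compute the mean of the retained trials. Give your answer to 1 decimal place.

472.8 ms

n = 14, ΣRT = 7909, M = 564.929
Σ(x−M)² = 1602828.93; s = √(1602828.93/13) = 351.133
Cutoffs: 564.929 ± 2·351.133 → [-137.3, 1267.2]
Outside: 1762 → excluded.
Retained (n=13): Σ = 6147, mean = 6147/13 = 472.846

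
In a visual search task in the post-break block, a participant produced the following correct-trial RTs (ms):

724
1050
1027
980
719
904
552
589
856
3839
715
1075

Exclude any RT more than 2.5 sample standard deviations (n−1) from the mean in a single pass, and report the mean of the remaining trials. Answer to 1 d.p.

n = 12, ΣRT = 13030, M = 1085.833
Σ(x−M)² = 8616705.67; s = √(8616705.67/11) = 885.063
Cutoffs: 1085.833 ± 2.5·885.063 → [-1126.8, 3298.5]
Outside: 3839 → excluded.
Retained (n=11): Σ = 9191, mean = 9191/11 = 835.545

835.5 ms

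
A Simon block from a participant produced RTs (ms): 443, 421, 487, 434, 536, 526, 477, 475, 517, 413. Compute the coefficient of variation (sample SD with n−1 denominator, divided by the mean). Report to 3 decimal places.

0.094

n = 10, Σ = 4729, M = 472.9000
Σ(x−M)² = 17654.900; s = √(17654.900/9) = 44.2906
CV = 44.2906 / 472.9000 = 0.09366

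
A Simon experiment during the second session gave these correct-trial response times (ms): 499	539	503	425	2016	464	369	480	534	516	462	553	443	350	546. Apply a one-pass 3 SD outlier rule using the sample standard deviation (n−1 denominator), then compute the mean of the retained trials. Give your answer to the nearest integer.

n = 15, ΣRT = 8699, M = 579.933
Σ(x−M)² = 2261958.93; s = √(2261958.93/14) = 401.956
Cutoffs: 579.933 ± 3·401.956 → [-625.9, 1785.8]
Outside: 2016 → excluded.
Retained (n=14): Σ = 6683, mean = 6683/14 = 477.357

477 ms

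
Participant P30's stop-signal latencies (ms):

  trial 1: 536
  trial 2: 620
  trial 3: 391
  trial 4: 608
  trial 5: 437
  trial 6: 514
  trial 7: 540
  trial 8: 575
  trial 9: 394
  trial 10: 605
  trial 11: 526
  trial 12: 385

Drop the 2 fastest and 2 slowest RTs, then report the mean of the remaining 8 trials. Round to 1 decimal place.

515.9 ms

Sorted: 385, 391, 394, 437, 514, 526, 536, 540, 575, 605, 608, 620
Drop lowest 2 (385, 391) and highest 2 (608, 620)
Remaining (n=8): Σ = 4127, mean = 4127/8 = 515.875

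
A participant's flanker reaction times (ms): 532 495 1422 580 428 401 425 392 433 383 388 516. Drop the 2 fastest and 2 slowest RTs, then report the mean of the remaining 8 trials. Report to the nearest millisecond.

453 ms

Sorted: 383, 388, 392, 401, 425, 428, 433, 495, 516, 532, 580, 1422
Drop lowest 2 (383, 388) and highest 2 (580, 1422)
Remaining (n=8): Σ = 3622, mean = 3622/8 = 452.750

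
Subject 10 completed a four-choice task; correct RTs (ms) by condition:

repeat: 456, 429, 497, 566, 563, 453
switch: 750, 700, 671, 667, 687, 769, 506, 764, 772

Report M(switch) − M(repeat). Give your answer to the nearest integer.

204 ms

M(repeat) = 2964/6 = 494.000
M(switch) = 6286/9 = 698.444
Difference = 698.444 − 494.000 = 204.444 ms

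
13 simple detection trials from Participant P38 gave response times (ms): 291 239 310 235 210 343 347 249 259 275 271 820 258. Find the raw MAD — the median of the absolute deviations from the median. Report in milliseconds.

32 ms

Sorted: 210, 235, 239, 249, 258, 259, 271, 275, 291, 310, 343, 347, 820 → median = 271
|x − 271|: 20, 32, 39, 36, 61, 72, 76, 22, 12, 4, 0, 549, 13
Sorted deviations: 0, 4, 12, 13, 20, 22, 32, 36, 39, 61, 72, 76, 549 → MAD = 32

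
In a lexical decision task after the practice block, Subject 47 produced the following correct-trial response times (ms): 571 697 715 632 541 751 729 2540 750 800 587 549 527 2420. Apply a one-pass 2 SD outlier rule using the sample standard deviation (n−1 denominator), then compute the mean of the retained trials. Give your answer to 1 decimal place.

654.1 ms

n = 14, ΣRT = 12809, M = 914.929
Σ(x−M)² = 5825500.93; s = √(5825500.93/13) = 669.414
Cutoffs: 914.929 ± 2·669.414 → [-423.9, 2253.8]
Outside: 2420, 2540 → excluded.
Retained (n=12): Σ = 7849, mean = 7849/12 = 654.083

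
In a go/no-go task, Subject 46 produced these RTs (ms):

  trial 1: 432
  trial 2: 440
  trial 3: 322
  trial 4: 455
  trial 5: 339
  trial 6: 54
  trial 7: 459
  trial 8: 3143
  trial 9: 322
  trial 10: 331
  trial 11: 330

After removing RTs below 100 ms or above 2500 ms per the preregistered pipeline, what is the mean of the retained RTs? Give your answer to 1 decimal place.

Excluded: 54, 3143
Retained (n=9): Σ = 3430
Mean = 3430/9 = 381.1111

381.1 ms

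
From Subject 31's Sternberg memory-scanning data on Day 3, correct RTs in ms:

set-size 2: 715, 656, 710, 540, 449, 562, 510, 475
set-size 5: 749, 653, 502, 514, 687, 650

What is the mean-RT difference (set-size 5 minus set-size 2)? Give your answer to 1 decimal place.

48.7 ms

M(set-size 2) = 4617/8 = 577.125
M(set-size 5) = 3755/6 = 625.833
Difference = 625.833 − 577.125 = 48.708 ms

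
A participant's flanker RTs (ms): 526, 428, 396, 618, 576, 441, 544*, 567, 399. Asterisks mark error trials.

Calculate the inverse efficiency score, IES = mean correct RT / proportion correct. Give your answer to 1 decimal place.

Correct trials (n=8): 526, 428, 396, 618, 576, 441, 567, 399
Mean correct RT = 3951/8 = 493.8750 ms
Proportion correct = 8/9
IES = 493.8750 / (8/9) = 555.609 ms

555.6 ms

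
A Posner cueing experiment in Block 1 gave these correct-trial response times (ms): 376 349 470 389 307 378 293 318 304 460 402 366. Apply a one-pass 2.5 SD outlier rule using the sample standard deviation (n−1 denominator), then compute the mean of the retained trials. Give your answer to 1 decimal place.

367.7 ms

n = 12, ΣRT = 4412, M = 367.667
Σ(x−M)² = 36934.67; s = √(36934.67/11) = 57.946
Cutoffs: 367.667 ± 2.5·57.946 → [222.8, 512.5]
No RTs fall outside the cutoffs; all 12 retained. Mean = 4412/12 = 367.667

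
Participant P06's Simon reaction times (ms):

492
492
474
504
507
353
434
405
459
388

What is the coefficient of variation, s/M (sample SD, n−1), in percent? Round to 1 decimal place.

11.9%

n = 10, Σ = 4508, M = 450.8000
Σ(x−M)² = 25877.600; s = √(25877.600/9) = 53.6217
CV = 53.6217 / 450.8000 = 0.11895 = 11.895%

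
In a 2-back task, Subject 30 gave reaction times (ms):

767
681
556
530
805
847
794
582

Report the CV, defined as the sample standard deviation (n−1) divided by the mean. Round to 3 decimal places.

n = 8, Σ = 5562, M = 695.2500
Σ(x−M)² = 109699.500; s = √(109699.500/7) = 125.1853
CV = 125.1853 / 695.2500 = 0.18006

0.180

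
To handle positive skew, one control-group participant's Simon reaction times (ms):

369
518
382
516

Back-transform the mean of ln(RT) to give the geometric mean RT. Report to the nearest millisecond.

441 ms

ln(RT): 5.9108, 6.2500, 5.9454, 6.2461
Mean ln(RT) = 24.3523/4 = 6.08807
Geometric mean = exp(6.08807) = 440.57 ms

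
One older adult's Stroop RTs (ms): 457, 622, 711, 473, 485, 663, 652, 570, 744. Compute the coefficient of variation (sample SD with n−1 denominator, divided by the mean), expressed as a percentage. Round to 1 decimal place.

n = 9, Σ = 5377, M = 597.4444
Σ(x−M)² = 90858.222; s = √(90858.222/8) = 106.5705
CV = 106.5705 / 597.4444 = 0.17838 = 17.838%

17.8%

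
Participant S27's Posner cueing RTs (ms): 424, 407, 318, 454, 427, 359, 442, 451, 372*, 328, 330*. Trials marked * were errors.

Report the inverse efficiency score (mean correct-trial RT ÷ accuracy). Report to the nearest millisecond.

Correct trials (n=9): 424, 407, 318, 454, 427, 359, 442, 451, 328
Mean correct RT = 3610/9 = 401.1111 ms
Proportion correct = 9/11
IES = 401.1111 / (9/11) = 490.247 ms

490 ms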